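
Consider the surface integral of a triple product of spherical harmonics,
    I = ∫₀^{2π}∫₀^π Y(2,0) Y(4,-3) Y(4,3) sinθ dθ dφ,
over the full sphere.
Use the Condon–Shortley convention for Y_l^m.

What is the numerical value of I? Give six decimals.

m-sum 0 ✓  L=10 even ✓  2≤4≤6 ✓
Π(2lᵢ+1) = 5×9×9 = 405
triangle coeff Δ(2,4,4) = 1/13860
Σ_t [0,2]: t=0:+1/192 t=1:−1/36 t=2:+1/192 = -5/288
(3j)²=20/693 [(2 4 4; 0 0 0)], sign=-1
Σ_t [0,1]: t=0:+1/480 t=1:−1/720 = 1/1440
(3j)²=7/1980 [(2 4 4; 0 -3 3)], sign=-1
⇒ 4πI² = 5/121
I = (+1)√(5/121/(4π)) = 0.05734392

0.057344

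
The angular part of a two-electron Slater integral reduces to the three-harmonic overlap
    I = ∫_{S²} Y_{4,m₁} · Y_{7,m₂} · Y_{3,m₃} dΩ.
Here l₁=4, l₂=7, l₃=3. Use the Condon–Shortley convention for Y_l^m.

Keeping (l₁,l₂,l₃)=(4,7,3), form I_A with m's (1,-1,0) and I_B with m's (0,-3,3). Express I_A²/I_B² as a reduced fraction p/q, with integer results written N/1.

Same 4,7,3: normalisation and zero-m 3j drop out of the ratio.
A: Δ: 8! 0! 6! / 15! → 1/45045; sum: t=3:−1/25920 = -1/25920; 3j²(4 7 3; 1 -1 0) = Δ·Π!·Σ² = 32/1287  (sign +1)
B: Δ: 8! 0! 6! / 15! → 1/45045; sum: t=4:+1/414720 = 1/414720; 3j²(4 7 3; 0 -3 3) = Δ·Π!·Σ² = 2/429  (sign +1)
I_A²/I_B² = (32/1287)/(2/429) = 16/3

16/3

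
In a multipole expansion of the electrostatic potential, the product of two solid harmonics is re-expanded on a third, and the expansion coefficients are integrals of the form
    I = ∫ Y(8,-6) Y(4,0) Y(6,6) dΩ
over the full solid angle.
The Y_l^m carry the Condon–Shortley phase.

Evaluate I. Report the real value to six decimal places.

Checks pass: Σm=0; 18 even; l₃=6∈[4,12].
(2·8+1)(2·4+1)(2·6+1) = 1989
Δ: 6! 10! 2! / 19! → 1/23279256
sum: t=2:+1/1658880 t=3:−1/518400 t=4:+1/1658880 = -1/1382400
3j²(8 4 6; 0 0 0) = Δ·Π!·Σ² = 504/46189  (sign -1)
sum: t=4:+1/348364800 = 1/348364800
3j²(8 4 6; -6 0 6) = Δ·Π!·Σ² = 11/646  (sign +1)
combine: 4πI² = 1989·504/46189·11/646 = 2268/6137
take √, sign -1: I = -0.17148989

-0.171490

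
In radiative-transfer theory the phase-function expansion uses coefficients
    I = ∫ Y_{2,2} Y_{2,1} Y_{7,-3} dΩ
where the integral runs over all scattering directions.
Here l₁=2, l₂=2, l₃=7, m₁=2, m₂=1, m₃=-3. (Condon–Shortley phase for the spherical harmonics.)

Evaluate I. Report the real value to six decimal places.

0.000000

l₃=7 ∉ [0,4] — triangle fails ⇒ I = 0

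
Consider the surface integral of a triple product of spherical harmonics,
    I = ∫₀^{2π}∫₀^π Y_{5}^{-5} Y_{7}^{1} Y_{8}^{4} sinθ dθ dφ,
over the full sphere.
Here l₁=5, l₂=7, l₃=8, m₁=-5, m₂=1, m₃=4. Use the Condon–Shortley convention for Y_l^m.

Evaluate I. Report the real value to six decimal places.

Rules hold: Σm=0, L=20 even, 2≤8≤12.
N = 11·15·17 = 2805
Δ = 4!·6!·10!/21! = 1/814773960
Racah Σ t=0..4: t=0:+1/87091200 t=1:−1/4976640 t=2:+1/2073600 t=3:−1/4976640 t=4:+1/87091200 = 1/9676800
⇒ 3j(5 7 8; 0 0 0)² = 360/46189, sgn +1
Racah Σ t=4..4: t=4:+1/298598400 = 1/298598400
⇒ 3j(5 7 8; -5 1 4)² = 70/4199, sgn +1
4πI² = N·(3j₀)²·(3jₘ)² = 378000/1037153
I = +1·√(0.364459/4π) = 0.17030192

0.170302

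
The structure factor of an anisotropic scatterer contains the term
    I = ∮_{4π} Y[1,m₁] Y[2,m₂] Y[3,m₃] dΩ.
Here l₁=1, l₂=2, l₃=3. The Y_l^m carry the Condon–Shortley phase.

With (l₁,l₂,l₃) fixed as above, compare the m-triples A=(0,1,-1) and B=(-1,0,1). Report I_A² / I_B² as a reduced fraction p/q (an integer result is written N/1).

4/3

Shared (l₁,l₂,l₃)=(1,2,3): N and (l;000)² cancel in I_A²/I_B².
A: Δ = 0!·2!·4!/7! = 1/105; Racah Σ t=0..0: t=0:+1/6 = 1/6; ⇒ 3j(1 2 3; 0 1 -1)² = 8/105, sgn +1
B: Δ = 0!·2!·4!/7! = 1/105; Racah Σ t=0..0: t=0:+1/8 = 1/8; ⇒ 3j(1 2 3; -1 0 1)² = 2/35, sgn +1
I_A²/I_B² = (8/105)/(2/35) = 4/3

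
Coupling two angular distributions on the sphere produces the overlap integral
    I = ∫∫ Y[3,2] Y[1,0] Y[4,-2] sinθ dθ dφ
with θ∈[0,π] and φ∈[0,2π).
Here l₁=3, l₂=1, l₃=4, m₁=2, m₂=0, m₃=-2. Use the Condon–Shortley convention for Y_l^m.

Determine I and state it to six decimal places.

0.213244

m-sum 0 ✓  L=8 even ✓  2≤4≤4 ✓
Π(2lᵢ+1) = 7×3×9 = 189
triangle coeff Δ(3,1,4) = 1/252
Σ_t [0,0]: t=0:+1/36 = 1/36
(3j)²=4/63 [(3 1 4; 0 0 0)], sign=+1
Σ_t [0,0]: t=0:+1/120 = 1/120
(3j)²=1/21 [(3 1 4; 2 0 -2)], sign=+1
⇒ 4πI² = 4/7
I = (+1)√(4/7/(4π)) = 0.21324362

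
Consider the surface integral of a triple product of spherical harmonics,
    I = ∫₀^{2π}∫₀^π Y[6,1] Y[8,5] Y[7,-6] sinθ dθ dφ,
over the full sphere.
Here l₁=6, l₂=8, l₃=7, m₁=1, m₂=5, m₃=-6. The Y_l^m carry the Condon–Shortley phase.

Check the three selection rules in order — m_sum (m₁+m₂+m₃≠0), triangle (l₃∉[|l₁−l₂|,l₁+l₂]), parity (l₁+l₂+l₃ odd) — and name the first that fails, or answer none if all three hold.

parity

m₁+m₂+m₃ = 1 + 5 − 6 = 0  ✓
triangle: |6−8|=2 ≤ l₃=7 ≤ 6+8=14  ✓
parity: l₁+l₂+l₃ = 21 is odd  ✗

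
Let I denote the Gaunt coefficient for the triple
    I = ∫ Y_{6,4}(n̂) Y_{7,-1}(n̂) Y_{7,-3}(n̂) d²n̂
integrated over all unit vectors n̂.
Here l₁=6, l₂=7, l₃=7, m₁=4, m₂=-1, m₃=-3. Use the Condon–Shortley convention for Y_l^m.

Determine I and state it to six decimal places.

-0.092761

Checks pass: Σm=0; 20 even; l₃=7∈[1,13].
(2·6+1)(2·7+1)(2·7+1) = 2925
Δ: 6! 6! 8! / 21! → 1/2444321880
sum: t=0:+1/2612736000 t=1:−1/20736000 t=2:+1/1658880 t=3:−1/746496 t=4:+1/1658880 t=5:−1/20736000 t=6:+1/2612736000 = -1/4354560
3j²(6 7 7; 0 0 0) = Δ·Π!·Σ² = 1000/138567  (sign +1)
sum: t=0:+1/49766400 t=1:−1/10368000 t=2:+1/19906560 = -13/497664000
3j²(6 7 7; 4 -1 -3) = Δ·Π!·Σ² = 91/17765  (sign -1)
combine: 4πI² = 2925·1000/138567·91/17765 = 1365000/12623809
take √, sign -1: I = -0.09276116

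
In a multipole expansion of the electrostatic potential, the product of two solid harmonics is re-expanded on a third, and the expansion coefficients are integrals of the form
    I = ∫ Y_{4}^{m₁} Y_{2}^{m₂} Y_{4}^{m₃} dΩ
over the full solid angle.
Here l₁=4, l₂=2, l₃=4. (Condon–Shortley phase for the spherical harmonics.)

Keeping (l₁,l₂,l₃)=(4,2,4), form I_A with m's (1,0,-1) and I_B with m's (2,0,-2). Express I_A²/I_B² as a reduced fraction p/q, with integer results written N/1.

Shared (l₁,l₂,l₃)=(4,2,4): N and (l;000)² cancel in I_A²/I_B².
A: Δ = 2!·6!·2!/11! = 1/13860; Racah Σ t=0..2: t=0:+1/144 t=1:−1/48 t=2:+1/480 = -17/1440; ⇒ 3j(4 2 4; 1 0 -1)² = 289/13860, sgn +1
B: Δ = 2!·6!·2!/11! = 1/13860; Racah Σ t=0..2: t=0:+1/192 t=1:−1/120 t=2:+1/2880 = -1/360; ⇒ 3j(4 2 4; 2 0 -2)² = 16/3465, sgn -1
I_A²/I_B² = (289/13860)/(16/3465) = 289/64

289/64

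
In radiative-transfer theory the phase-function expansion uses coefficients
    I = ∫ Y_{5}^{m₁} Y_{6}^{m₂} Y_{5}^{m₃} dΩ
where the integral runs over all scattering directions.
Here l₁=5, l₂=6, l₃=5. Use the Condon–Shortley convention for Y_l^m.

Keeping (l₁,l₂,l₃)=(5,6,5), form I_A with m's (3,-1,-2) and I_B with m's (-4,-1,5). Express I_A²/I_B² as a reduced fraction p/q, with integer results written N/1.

4/135

l's match ⇒ only the (l;m) 3-j factors differ between A and B.
A: triangle coeff Δ(5,6,5) = 1/28588560; Σ_t [0,2]: t=0:+1/345600 t=1:−1/34560 t=2:+1/41472 = -1/518400; (3j)²=7/36465 [(5 6 5; 3 -1 -2)], sign=+1
B: triangle coeff Δ(5,6,5) = 1/28588560; Σ_t [5,5]: t=5:−1/2073600 = -1/2073600; (3j)²=63/9724 [(5 6 5; -4 -1 5)], sign=-1
I_A²/I_B² = (7/36465)/(63/9724) = 4/135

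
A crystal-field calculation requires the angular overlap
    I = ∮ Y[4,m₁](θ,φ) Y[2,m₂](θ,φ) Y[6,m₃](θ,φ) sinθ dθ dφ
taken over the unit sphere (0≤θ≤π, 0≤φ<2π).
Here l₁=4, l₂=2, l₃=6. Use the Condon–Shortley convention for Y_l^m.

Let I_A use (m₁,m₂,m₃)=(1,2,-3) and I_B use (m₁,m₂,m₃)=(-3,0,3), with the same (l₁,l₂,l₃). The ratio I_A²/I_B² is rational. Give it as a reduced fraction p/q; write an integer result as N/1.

7/6

Shared (l₁,l₂,l₃)=(4,2,6): N and (l;000)² cancel in I_A²/I_B².
A: Δ = 0!·8!·4!/13! = 1/6435; Racah Σ t=0..0: t=0:+1/17280 = 1/17280; ⇒ 3j(4 2 6; 1 2 -3)² = 14/715, sgn -1
B: Δ = 0!·8!·4!/13! = 1/6435; Racah Σ t=0..0: t=0:+1/20160 = 1/20160; ⇒ 3j(4 2 6; -3 0 3)² = 12/715, sgn -1
I_A²/I_B² = (14/715)/(12/715) = 7/6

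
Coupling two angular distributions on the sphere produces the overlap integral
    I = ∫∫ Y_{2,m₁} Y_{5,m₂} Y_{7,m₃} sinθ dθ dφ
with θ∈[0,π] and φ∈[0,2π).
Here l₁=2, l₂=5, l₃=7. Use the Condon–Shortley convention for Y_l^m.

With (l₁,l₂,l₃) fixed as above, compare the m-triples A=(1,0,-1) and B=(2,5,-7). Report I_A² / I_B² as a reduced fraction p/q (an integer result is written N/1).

l's match ⇒ only the (l;m) 3-j factors differ between A and B.
A: triangle coeff Δ(2,5,7) = 1/15015; Σ_t [0,0]: t=0:+1/86400 = 1/86400; (3j)²=16/715 [(2 5 7; 1 0 -1)], sign=+1
B: triangle coeff Δ(2,5,7) = 1/15015; Σ_t [0,0]: t=0:+1/87091200 = 1/87091200; (3j)²=1/15 [(2 5 7; 2 5 -7)], sign=+1
I_A²/I_B² = (16/715)/(1/15) = 48/143

48/143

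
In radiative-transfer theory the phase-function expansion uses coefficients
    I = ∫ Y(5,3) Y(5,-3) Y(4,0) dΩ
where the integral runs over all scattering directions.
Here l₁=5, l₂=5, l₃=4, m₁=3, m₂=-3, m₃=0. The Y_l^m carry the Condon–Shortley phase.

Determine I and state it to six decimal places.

Rules hold: Σm=0, L=14 even, 0≤4≤10.
N = 11·11·9 = 1089
Δ = 6!·4!·4!/15! = 1/3153150
Racah Σ t=1..5: t=1:−1/69120 t=2:+1/1728 t=3:−1/576 t=4:+1/1728 t=5:−1/69120 = -7/11520
⇒ 3j(5 5 4; 0 0 0)² = 2/143, sgn -1
Racah Σ t=0..2: t=0:+1/11520 t=1:−1/4320 t=2:+1/27648 = -1/9216
⇒ 3j(5 5 4; 3 -3 0)² = 2/143, sgn -1
4πI² = N·(3j₀)²·(3jₘ)² = 36/169
I = +1·√(0.213018/4π) = 0.13019760

0.130198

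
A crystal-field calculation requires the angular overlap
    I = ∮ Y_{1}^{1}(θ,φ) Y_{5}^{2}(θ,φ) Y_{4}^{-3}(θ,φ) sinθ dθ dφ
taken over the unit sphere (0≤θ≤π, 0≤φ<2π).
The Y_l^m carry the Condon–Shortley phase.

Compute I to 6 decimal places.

0.085055

Rules hold: Σm=0, L=10 even, 4≤4≤6.
N = 3·11·9 = 297
Δ = 2!·0!·8!/11! = 1/495
Racah Σ t=1..1: t=1:−1/576 = -1/576
⇒ 3j(1 5 4; 0 0 0)² = 5/99, sgn -1
Racah Σ t=0..0: t=0:+1/10080 = 1/10080
⇒ 3j(1 5 4; 1 2 -3)² = 1/165, sgn -1
4πI² = N·(3j₀)²·(3jₘ)² = 1/11
I = +1·√(0.0909091/4π) = 0.08505478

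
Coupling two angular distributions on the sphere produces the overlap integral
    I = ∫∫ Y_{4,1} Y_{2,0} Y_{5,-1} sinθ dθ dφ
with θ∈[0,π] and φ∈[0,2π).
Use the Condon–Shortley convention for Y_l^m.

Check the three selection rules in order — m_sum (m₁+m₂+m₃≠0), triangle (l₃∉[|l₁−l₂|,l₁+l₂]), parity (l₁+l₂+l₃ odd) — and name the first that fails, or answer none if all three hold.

m₁+m₂+m₃ = 1 + 0 − 1 = 0  ✓
triangle: |4−2|=2 ≤ l₃=5 ≤ 4+2=6  ✓
parity: l₁+l₂+l₃ = 11 is odd  ✗

parity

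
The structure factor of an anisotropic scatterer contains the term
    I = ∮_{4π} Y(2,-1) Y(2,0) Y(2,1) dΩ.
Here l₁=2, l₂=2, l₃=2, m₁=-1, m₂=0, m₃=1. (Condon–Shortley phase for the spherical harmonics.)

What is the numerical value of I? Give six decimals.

-0.090112

m-sum 0 ✓  L=6 even ✓  0≤2≤4 ✓
Π(2lᵢ+1) = 5×5×5 = 125
triangle coeff Δ(2,2,2) = 1/630
Σ_t [0,2]: t=0:+1/8 t=1:−1/1 t=2:+1/8 = -3/4
(3j)²=2/35 [(2 2 2; 0 0 0)], sign=-1
Σ_t [1,2]: t=1:−1/2 t=2:+1/4 = -1/4
(3j)²=1/70 [(2 2 2; -1 0 1)], sign=+1
⇒ 4πI² = 5/49
I = (-1)√(5/49/(4π)) = -0.09011188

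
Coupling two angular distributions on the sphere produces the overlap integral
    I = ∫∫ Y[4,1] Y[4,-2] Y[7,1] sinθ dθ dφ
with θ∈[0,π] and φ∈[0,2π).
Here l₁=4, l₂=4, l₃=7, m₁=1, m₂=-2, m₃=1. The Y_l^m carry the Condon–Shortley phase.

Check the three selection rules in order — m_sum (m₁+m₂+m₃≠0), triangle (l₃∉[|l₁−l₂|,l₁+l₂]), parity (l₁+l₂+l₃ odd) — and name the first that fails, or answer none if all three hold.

azimuthal sum: 1 − 2 + 1 = 0  ✓
0 ≤ 7 ≤ 8 (triangle on l)  ✓
L = 4 + 4 + 7 = 15 (odd)  ✗

parity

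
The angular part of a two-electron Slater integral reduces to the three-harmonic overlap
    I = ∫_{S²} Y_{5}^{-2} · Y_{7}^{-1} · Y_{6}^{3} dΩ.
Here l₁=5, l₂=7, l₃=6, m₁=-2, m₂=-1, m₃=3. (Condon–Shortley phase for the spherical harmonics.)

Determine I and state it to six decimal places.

0.051638

Rules hold: Σm=0, L=18 even, 2≤6≤12.
N = 11·15·13 = 2145
Δ = 6!·4!·8!/19! = 1/174594420
Racah Σ t=1..5: t=1:−1/4147200 t=2:+1/207360 t=3:−1/82944 t=4:+1/207360 t=5:−1/4147200 = -1/345600
⇒ 3j(5 7 6; 0 0 0)² = 420/46189, sgn -1
Racah Σ t=3..6: t=3:−1/622080 t=4:+1/414720 t=5:−1/2419200 t=6:+1/174182400 = 23/58060800
⇒ 3j(5 7 6; -2 -1 3)² = 1587/923780, sgn -1
4πI² = N·(3j₀)²·(3jₘ)² = 499905/14919047
I = +1·√(0.0335078/4π) = 0.05163786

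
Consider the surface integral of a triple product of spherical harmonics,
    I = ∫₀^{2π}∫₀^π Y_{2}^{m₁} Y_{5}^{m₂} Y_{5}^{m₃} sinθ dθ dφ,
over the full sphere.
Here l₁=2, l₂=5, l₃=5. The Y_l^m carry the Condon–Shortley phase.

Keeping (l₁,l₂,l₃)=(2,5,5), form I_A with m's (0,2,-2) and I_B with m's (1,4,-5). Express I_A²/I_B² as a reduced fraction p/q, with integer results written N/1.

Shared (l₁,l₂,l₃)=(2,5,5): N and (l;000)² cancel in I_A²/I_B².
A: Δ = 2!·2!·8!/13! = 1/38610; Racah Σ t=0..2: t=0:+1/20160 t=1:−1/1440 t=2:+1/2880 = -1/3360; ⇒ 3j(2 5 5; 0 2 -2)² = 6/715, sgn +1
B: Δ = 2!·2!·8!/13! = 1/38610; Racah Σ t=1..1: t=1:−1/80640 = -1/80640; ⇒ 3j(2 5 5; 1 4 -5)² = 9/286, sgn -1
I_A²/I_B² = (6/715)/(9/286) = 4/15

4/15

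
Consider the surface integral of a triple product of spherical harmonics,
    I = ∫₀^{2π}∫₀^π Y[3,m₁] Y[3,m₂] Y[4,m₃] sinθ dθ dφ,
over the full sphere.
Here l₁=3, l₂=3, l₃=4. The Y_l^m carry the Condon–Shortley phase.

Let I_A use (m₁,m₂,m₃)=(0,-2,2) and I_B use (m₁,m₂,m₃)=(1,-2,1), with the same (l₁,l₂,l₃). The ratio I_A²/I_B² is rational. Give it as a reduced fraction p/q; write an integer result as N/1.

Shared (l₁,l₂,l₃)=(3,3,4): N and (l;000)² cancel in I_A²/I_B².
A: Δ = 2!·4!·4!/11! = 1/34650; Racah Σ t=0..1: t=0:+1/72 t=1:−1/96 = 1/288; ⇒ 3j(3 3 4; 0 -2 2)² = 1/462, sgn +1
B: Δ = 2!·4!·4!/11! = 1/34650; Racah Σ t=0..1: t=0:+1/48 t=1:−1/144 = 1/72; ⇒ 3j(3 3 4; 1 -2 1)² = 16/693, sgn -1
I_A²/I_B² = (1/462)/(16/693) = 3/32

3/32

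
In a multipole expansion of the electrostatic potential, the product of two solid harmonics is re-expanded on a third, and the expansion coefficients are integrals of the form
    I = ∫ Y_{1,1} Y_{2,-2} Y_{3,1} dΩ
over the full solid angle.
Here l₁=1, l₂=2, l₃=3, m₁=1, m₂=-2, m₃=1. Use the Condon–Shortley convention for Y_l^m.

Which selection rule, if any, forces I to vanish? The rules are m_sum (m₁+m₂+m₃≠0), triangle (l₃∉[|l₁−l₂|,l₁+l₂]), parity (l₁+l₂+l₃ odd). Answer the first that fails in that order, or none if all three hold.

azimuthal sum: 1 − 2 + 1 = 0  ✓
1 ≤ 3 ≤ 3 (triangle on l)  ✓
L = 1 + 2 + 3 = 6 (even)  ✓

none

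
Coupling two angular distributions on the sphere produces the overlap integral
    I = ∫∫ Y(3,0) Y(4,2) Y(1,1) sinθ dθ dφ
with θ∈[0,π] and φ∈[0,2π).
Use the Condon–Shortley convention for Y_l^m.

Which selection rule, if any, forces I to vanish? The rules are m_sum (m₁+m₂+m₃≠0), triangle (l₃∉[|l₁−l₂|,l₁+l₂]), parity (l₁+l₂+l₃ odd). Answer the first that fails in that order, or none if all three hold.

Σmᵢ = 3  ✗
l₃∈[|l₁−l₂|,l₁+l₂]=[1,7], have l₃=1
Σlᵢ = 8 ⇒ even

m_sum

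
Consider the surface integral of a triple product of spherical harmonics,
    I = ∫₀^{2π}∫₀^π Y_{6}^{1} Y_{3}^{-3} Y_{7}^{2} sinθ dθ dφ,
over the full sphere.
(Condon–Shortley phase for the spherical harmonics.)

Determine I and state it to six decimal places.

m-sum 0 ✓  L=16 even ✓  3≤7≤9 ✓
Π(2lᵢ+1) = 13×7×15 = 1365
triangle coeff Δ(6,3,7) = 1/2042040
Σ_t [0,2]: t=0:+1/207360 t=1:−1/57600 t=2:+1/207360 = -1/129600
(3j)²=168/12155 [(6 3 7; 0 0 0)], sign=+1
Σ_t [0,0]: t=0:+1/691200 = 1/691200
(3j)²=189/9724 [(6 3 7; 1 -3 2)], sign=-1
⇒ 4πI² = 166698/454597
I = (-1)√(166698/454597/(4π)) = -0.17082325

-0.170823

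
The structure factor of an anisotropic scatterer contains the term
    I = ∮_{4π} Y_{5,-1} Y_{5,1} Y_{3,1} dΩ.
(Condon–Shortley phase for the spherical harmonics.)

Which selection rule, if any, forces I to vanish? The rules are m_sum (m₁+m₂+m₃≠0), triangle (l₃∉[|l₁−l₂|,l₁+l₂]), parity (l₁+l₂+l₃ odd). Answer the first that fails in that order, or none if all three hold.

azimuthal sum: -1 + 1 + 1 = 1  ✗
0 ≤ 3 ≤ 10 (triangle on l)
L = 5 + 5 + 3 = 13 (odd)

m_sum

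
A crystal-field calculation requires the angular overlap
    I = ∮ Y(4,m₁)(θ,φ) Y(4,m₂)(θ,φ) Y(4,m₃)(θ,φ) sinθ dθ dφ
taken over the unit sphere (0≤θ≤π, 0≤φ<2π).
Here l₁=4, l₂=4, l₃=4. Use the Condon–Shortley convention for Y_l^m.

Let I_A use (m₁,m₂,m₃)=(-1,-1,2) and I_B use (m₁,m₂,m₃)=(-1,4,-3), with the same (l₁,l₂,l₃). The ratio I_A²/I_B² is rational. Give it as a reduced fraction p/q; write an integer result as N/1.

Shared (l₁,l₂,l₃)=(4,4,4): N and (l;000)² cancel in I_A²/I_B².
A: Δ = 4!·4!·4!/13! = 1/450450; Racah Σ t=1..3: t=1:−1/576 t=2:+1/144 t=3:−1/576 = 1/288; ⇒ 3j(4 4 4; -1 -1 2)² = 20/1001, sgn +1
B: Δ = 4!·4!·4!/13! = 1/450450; Racah Σ t=4..4: t=4:+1/3456 = 1/3456; ⇒ 3j(4 4 4; -1 4 -3)² = 35/1287, sgn -1
I_A²/I_B² = (20/1001)/(35/1287) = 36/49

36/49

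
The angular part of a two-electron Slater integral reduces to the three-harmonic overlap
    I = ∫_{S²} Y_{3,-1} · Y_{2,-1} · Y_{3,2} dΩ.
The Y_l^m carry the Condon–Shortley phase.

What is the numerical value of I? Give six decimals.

Rules hold: Σm=0, L=8 even, 1≤3≤5.
N = 7·5·7 = 245
Δ = 2!·4!·2!/9! = 1/3780
Racah Σ t=0..2: t=0:+1/24 t=1:−1/4 t=2:+1/24 = -1/6
⇒ 3j(3 2 3; 0 0 0)² = 4/105, sgn +1
Racah Σ t=0..1: t=0:+1/48 t=1:−1/12 = -1/16
⇒ 3j(3 2 3; -1 -1 2)² = 1/28, sgn +1
4πI² = N·(3j₀)²·(3jₘ)² = 1/3
I = +1·√(0.333333/4π) = 0.16286750

0.162868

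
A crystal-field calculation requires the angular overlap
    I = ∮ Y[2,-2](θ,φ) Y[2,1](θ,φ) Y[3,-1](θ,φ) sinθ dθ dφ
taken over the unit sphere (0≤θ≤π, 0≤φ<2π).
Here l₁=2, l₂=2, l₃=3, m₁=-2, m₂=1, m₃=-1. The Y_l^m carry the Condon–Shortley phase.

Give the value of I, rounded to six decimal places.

Σmᵢ = -2 ≠ 0, so the φ-integral vanishes; I = 0

0.000000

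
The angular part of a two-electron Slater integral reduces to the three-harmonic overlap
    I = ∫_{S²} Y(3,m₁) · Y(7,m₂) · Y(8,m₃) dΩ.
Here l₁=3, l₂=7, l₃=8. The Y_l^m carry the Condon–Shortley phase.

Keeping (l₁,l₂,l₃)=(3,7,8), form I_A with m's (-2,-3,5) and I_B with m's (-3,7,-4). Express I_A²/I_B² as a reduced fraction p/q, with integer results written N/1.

Same 3,7,8: normalisation and zero-m 3j drop out of the ratio.
A: Δ: 2! 4! 12! / 19! → 1/5290740; sum: t=1:−1/52254720 t=2:+1/87091200 = -1/130636800; 3j²(3 7 8; -2 -3 5) = Δ·Π!·Σ² = 88/20349  (sign +1)
B: Δ: 2! 4! 12! / 19! → 1/5290740; sum: t=2:+1/22992076800 = 1/22992076800; 3j²(3 7 8; -3 7 -4) = Δ·Π!·Σ² = 1/3876  (sign +1)
I_A²/I_B² = (88/20349)/(1/3876) = 352/21

352/21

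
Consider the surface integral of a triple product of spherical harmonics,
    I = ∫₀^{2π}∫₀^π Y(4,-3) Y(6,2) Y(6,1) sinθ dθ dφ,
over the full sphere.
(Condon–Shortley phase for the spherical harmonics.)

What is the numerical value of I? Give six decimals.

-0.039511

m-sum 0 ✓  L=16 even ✓  2≤6≤10 ✓
Π(2lᵢ+1) = 9×13×13 = 1521
triangle coeff Δ(4,6,6) = 1/15315300
Σ_t [0,4]: t=0:+1/829440 t=1:−1/25920 t=2:+1/9216 t=3:−1/25920 t=4:+1/829440 = 7/207360
(3j)²=28/2431 [(4 6 6; 0 0 0)], sign=+1
Σ_t [3,4]: t=3:−1/103680 t=4:+1/82944 = 1/414720
(3j)²=49/43758 [(4 6 6; -3 2 1)], sign=-1
⇒ 4πI² = 686/34969
I = (-1)√(686/34969/(4π)) = -0.03951077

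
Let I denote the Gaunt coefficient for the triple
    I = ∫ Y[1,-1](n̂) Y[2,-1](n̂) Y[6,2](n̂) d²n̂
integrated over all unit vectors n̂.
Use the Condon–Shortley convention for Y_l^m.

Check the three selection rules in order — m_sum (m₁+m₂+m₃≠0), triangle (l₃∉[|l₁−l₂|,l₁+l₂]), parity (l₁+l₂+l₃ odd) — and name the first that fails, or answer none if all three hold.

azimuthal sum: -1 − 1 + 2 = 0  ✓
1 ≤ 6 ≤ 3 (triangle on l)  ✗
L = 1 + 2 + 6 = 9 (odd)

triangle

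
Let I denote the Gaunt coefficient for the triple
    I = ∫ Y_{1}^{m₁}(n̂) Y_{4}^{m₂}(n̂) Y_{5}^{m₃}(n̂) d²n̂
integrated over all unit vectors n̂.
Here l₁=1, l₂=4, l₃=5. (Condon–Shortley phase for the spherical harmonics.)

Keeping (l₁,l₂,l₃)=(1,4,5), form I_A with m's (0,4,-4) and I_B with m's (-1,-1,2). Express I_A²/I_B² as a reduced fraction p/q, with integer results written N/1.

3/7

Same 1,4,5: normalisation and zero-m 3j drop out of the ratio.
A: Δ: 0! 2! 8! / 11! → 1/495; sum: t=0:+1/40320 = 1/40320; 3j²(1 4 5; 0 4 -4) = Δ·Π!·Σ² = 1/55  (sign -1)
B: Δ: 0! 2! 8! / 11! → 1/495; sum: t=0:+1/1440 = 1/1440; 3j²(1 4 5; -1 -1 2) = Δ·Π!·Σ² = 7/165  (sign -1)
I_A²/I_B² = (1/55)/(7/165) = 3/7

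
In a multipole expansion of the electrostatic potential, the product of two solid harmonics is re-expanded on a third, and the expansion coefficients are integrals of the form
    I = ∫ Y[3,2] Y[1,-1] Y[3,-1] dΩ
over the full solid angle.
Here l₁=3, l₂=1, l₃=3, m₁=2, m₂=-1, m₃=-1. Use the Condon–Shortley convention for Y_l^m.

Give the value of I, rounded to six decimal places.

0.000000

l₁+l₂+l₃=7 is odd: 3j(l;000)=0 ⇒ I=0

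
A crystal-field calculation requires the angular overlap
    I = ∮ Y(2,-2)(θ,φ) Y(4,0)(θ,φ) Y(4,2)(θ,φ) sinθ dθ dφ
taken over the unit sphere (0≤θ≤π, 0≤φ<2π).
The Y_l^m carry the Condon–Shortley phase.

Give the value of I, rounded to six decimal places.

-0.190365

Rules hold: Σm=0, L=10 even, 2≤4≤6.
N = 5·9·9 = 405
Δ = 2!·2!·6!/11! = 1/13860
Racah Σ t=0..2: t=0:+1/192 t=1:−1/36 t=2:+1/192 = -5/288
⇒ 3j(2 4 4; 0 0 0)² = 20/693, sgn -1
Racah Σ t=2..2: t=2:+1/192 = 1/192
⇒ 3j(2 4 4; -2 0 2)² = 3/77, sgn +1
4πI² = N·(3j₀)²·(3jₘ)² = 2700/5929
I = -1·√(0.455389/4π) = -0.19036462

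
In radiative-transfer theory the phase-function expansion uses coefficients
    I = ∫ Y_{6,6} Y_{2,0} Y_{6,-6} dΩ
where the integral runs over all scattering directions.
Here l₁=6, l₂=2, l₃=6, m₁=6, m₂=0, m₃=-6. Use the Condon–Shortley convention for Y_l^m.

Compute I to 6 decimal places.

Rules hold: Σm=0, L=14 even, 4≤6≤8.
N = 13·5·13 = 845
Δ = 2!·10!·2!/15! = 1/90090
Racah Σ t=0..2: t=0:+1/69120 t=1:−1/14400 t=2:+1/69120 = -7/172800
⇒ 3j(6 2 6; 0 0 0)² = 14/715, sgn -1
Racah Σ t=0..0: t=0:+1/14515200 = 1/14515200
⇒ 3j(6 2 6; 6 0 -6)² = 22/455, sgn +1
4πI² = N·(3j₀)²·(3jₘ)² = 4/5
I = -1·√(0.8/4π) = -0.25231325

-0.252313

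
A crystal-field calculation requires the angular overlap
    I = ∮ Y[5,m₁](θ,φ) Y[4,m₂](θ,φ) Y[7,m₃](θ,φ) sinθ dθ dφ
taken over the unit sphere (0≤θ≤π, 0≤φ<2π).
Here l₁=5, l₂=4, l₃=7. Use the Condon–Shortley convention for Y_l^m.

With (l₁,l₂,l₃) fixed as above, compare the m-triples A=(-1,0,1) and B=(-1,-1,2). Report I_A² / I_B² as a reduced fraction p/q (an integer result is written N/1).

242/375

Shared (l₁,l₂,l₃)=(5,4,7): N and (l;000)² cancel in I_A²/I_B².
A: Δ = 2!·8!·6!/17! = 1/6126120; Racah Σ t=0..2: t=0:+1/138240 t=1:−1/25920 t=2:+1/55296 = -11/829440; ⇒ 3j(5 4 7; -1 0 1)² = 11/1326, sgn -1
B: Δ = 2!·8!·6!/17! = 1/6126120; Racah Σ t=0..2: t=0:+1/103680 t=1:−1/34560 t=2:+1/138240 = -1/82944; ⇒ 3j(5 4 7; -1 -1 2)² = 125/9724, sgn +1
I_A²/I_B² = (11/1326)/(125/9724) = 242/375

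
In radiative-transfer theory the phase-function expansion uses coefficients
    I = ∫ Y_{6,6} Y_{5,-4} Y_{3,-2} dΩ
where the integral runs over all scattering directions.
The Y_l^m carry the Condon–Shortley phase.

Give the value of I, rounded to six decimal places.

Rules hold: Σm=0, L=14 even, 1≤3≤11.
N = 13·11·7 = 1001
Δ = 8!·4!·2!/15! = 1/675675
Racah Σ t=3..5: t=3:−1/8640 t=4:+1/2304 t=5:−1/8640 = 7/34560
⇒ 3j(6 5 3; 0 0 0)² = 7/429, sgn -1
Racah Σ t=0..0: t=0:+1/967680 = 1/967680
⇒ 3j(6 5 3; 6 -4 -2)² = 3/91, sgn -1
4πI² = N·(3j₀)²·(3jₘ)² = 7/13
I = +1·√(0.538462/4π) = 0.20700098

0.207001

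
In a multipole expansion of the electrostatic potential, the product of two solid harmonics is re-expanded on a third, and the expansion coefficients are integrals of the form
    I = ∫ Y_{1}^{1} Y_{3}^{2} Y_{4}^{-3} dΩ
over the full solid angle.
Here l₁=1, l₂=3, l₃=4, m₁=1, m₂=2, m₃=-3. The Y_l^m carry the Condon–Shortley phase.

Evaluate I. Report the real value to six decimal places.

-0.282095

m-sum 0 ✓  L=8 even ✓  2≤4≤4 ✓
Π(2lᵢ+1) = 3×7×9 = 189
triangle coeff Δ(1,3,4) = 1/252
Σ_t [0,0]: t=0:+1/36 = 1/36
(3j)²=4/63 [(1 3 4; 0 0 0)], sign=+1
Σ_t [0,0]: t=0:+1/240 = 1/240
(3j)²=1/12 [(1 3 4; 1 2 -3)], sign=-1
⇒ 4πI² = 1/1
I = (-1)√(1/1/(4π)) = -0.28209479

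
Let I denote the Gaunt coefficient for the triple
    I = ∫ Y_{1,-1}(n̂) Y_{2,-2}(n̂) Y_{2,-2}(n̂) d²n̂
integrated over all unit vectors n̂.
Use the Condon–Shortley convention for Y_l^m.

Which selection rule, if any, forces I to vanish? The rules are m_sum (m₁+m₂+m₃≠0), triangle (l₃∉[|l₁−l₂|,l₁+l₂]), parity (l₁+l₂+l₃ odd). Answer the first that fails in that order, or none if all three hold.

Σmᵢ = -5  ✗
l₃∈[|l₁−l₂|,l₁+l₂]=[1,3], have l₃=2
Σlᵢ = 5 ⇒ odd

m_sum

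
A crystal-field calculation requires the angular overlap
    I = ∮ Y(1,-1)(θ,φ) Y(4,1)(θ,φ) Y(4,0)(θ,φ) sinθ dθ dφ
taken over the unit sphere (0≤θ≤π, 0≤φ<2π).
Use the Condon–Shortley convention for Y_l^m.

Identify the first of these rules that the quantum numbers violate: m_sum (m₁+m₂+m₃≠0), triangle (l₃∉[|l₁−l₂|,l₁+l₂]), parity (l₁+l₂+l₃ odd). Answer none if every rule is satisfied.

parity

Σmᵢ = 0  ✓
l₃∈[|l₁−l₂|,l₁+l₂]=[3,5], have l₃=4  ✓
Σlᵢ = 9 ⇒ odd  ✗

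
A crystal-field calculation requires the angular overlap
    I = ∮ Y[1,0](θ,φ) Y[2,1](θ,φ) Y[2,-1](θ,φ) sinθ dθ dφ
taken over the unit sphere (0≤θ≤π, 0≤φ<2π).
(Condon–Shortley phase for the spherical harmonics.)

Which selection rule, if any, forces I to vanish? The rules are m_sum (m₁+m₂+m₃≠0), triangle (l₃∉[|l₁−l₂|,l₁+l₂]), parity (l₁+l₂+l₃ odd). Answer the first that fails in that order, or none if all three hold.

parity

m₁+m₂+m₃ = 0 + 1 − 1 = 0  ✓
triangle: |1−2|=1 ≤ l₃=2 ≤ 1+2=3  ✓
parity: l₁+l₂+l₃ = 5 is odd  ✗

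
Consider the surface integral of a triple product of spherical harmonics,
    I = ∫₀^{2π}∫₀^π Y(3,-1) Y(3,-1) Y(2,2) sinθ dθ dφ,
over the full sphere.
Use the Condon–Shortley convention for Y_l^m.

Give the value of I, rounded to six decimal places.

0.206013

m-sum 0 ✓  L=8 even ✓  0≤2≤6 ✓
Π(2lᵢ+1) = 7×7×5 = 245
triangle coeff Δ(3,3,2) = 1/3780
Σ_t [1,3]: t=1:−1/24 t=2:+1/4 t=3:−1/24 = 1/6
(3j)²=4/105 [(3 3 2; 0 0 0)], sign=+1
Σ_t [2,2]: t=2:+1/16 = 1/16
(3j)²=2/35 [(3 3 2; -1 -1 2)], sign=+1
⇒ 4πI² = 8/15
I = (+1)√(8/15/(4π)) = 0.20601291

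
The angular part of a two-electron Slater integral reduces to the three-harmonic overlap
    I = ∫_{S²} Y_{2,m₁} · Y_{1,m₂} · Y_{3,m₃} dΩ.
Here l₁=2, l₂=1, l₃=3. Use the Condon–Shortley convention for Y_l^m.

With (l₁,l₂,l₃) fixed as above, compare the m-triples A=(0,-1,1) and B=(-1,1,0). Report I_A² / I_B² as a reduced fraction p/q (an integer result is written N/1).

2/1

Shared (l₁,l₂,l₃)=(2,1,3): N and (l;000)² cancel in I_A²/I_B².
A: Δ = 0!·4!·2!/7! = 1/105; Racah Σ t=0..0: t=0:+1/8 = 1/8; ⇒ 3j(2 1 3; 0 -1 1)² = 2/35, sgn +1
B: Δ = 0!·4!·2!/7! = 1/105; Racah Σ t=0..0: t=0:+1/12 = 1/12; ⇒ 3j(2 1 3; -1 1 0)² = 1/35, sgn -1
I_A²/I_B² = (2/35)/(1/35) = 2/1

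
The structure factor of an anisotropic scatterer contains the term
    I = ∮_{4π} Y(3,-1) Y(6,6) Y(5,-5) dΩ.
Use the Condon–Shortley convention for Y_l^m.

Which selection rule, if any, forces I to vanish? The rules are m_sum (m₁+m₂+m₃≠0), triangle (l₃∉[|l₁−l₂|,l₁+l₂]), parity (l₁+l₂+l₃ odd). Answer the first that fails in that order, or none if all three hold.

Σmᵢ = 0  ✓
l₃∈[|l₁−l₂|,l₁+l₂]=[3,9], have l₃=5  ✓
Σlᵢ = 14 ⇒ even  ✓

none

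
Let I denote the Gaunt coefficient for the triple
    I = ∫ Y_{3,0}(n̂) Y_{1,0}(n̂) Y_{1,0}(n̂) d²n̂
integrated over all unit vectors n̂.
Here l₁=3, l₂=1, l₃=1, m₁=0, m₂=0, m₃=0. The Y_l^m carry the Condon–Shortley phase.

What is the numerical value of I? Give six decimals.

triangle: need 2≤l₃≤4, have 1; I=0

0.000000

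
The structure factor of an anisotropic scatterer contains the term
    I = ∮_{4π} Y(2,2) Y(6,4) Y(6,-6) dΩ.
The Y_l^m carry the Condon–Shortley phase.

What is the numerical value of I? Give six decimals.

Rules hold: Σm=0, L=14 even, 4≤6≤8.
N = 5·13·13 = 845
Δ = 2!·2!·10!/15! = 1/90090
Racah Σ t=0..2: t=0:+1/69120 t=1:−1/14400 t=2:+1/69120 = -7/172800
⇒ 3j(2 6 6; 0 0 0)² = 14/715, sgn -1
Racah Σ t=0..0: t=0:+1/14515200 = 1/14515200
⇒ 3j(2 6 6; 2 4 -6)² = 2/455, sgn +1
4πI² = N·(3j₀)²·(3jₘ)² = 4/55
I = -1·√(0.0727273/4π) = -0.07607531

-0.076075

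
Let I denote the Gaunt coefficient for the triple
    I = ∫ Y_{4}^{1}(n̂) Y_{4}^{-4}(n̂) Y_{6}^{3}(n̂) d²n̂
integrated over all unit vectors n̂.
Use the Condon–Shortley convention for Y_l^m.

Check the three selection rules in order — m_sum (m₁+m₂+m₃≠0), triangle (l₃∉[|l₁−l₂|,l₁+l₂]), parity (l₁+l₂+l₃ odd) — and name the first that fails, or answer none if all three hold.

Σmᵢ = 0  ✓
l₃∈[|l₁−l₂|,l₁+l₂]=[0,8], have l₃=6  ✓
Σlᵢ = 14 ⇒ even  ✓

none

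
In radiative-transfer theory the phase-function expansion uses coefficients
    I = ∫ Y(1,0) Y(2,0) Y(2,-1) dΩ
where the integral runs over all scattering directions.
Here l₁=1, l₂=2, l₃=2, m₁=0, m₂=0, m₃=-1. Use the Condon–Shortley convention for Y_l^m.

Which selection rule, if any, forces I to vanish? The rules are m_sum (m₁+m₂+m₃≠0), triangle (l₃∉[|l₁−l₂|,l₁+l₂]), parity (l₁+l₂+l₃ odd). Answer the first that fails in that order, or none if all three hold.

azimuthal sum: 0 + 0 − 1 = -1  ✗
1 ≤ 2 ≤ 3 (triangle on l)
L = 1 + 2 + 2 = 5 (odd)

m_sum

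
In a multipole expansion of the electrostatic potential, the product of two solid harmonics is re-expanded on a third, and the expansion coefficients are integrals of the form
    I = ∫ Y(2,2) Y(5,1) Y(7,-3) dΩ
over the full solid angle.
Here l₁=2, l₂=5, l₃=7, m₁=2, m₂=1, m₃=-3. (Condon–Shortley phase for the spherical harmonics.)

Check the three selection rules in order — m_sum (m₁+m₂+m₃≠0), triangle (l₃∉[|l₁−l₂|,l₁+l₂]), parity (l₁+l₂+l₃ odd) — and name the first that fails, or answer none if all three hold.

m₁+m₂+m₃ = 2 + 1 − 3 = 0  ✓
triangle: |2−5|=3 ≤ l₃=7 ≤ 2+5=7  ✓
parity: l₁+l₂+l₃ = 14 is even  ✓

none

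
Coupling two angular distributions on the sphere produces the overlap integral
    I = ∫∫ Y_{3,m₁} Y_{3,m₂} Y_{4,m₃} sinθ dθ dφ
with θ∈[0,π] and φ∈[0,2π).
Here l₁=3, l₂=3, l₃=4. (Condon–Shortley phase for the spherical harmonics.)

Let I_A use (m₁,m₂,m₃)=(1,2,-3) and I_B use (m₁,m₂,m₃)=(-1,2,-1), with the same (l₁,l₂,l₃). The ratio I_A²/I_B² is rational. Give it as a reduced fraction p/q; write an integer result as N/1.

7/16

l's match ⇒ only the (l;m) 3-j factors differ between A and B.
A: triangle coeff Δ(3,3,4) = 1/34650; Σ_t [1,2]: t=1:−1/144 t=2:+1/288 = -1/288; (3j)²=1/99 [(3 3 4; 1 2 -3)], sign=+1
B: triangle coeff Δ(3,3,4) = 1/34650; Σ_t [1,2]: t=1:−1/144 t=2:+1/48 = 1/72; (3j)²=16/693 [(3 3 4; -1 2 -1)], sign=-1
I_A²/I_B² = (1/99)/(16/693) = 7/16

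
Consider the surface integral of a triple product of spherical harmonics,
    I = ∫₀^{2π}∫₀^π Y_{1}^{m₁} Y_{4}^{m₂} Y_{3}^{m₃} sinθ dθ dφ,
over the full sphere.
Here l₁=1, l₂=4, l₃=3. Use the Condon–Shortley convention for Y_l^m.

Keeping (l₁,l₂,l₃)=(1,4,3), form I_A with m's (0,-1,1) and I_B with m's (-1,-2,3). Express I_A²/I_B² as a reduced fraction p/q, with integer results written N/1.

l's match ⇒ only the (l;m) 3-j factors differ between A and B.
A: triangle coeff Δ(1,4,3) = 1/252; Σ_t [1,1]: t=1:−1/48 = -1/48; (3j)²=5/84 [(1 4 3; 0 -1 1)], sign=-1
B: triangle coeff Δ(1,4,3) = 1/252; Σ_t [2,2]: t=2:+1/1440 = 1/1440; (3j)²=1/252 [(1 4 3; -1 -2 3)], sign=+1
I_A²/I_B² = (5/84)/(1/252) = 15/1

15/1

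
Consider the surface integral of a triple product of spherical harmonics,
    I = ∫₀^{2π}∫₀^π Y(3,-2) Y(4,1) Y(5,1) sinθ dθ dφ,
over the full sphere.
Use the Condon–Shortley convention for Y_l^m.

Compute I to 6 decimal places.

0.138239

m-sum 0 ✓  L=12 even ✓  1≤5≤7 ✓
Π(2lᵢ+1) = 7×9×11 = 693
triangle coeff Δ(3,4,5) = 1/180180
Σ_t [0,2]: t=0:+1/576 t=1:−1/144 t=2:+1/576 = -1/288
(3j)²=20/1001 [(3 4 5; 0 0 0)], sign=+1
Σ_t [1,2]: t=1:−1/1152 t=2:+1/432 = 5/3456
(3j)²=625/36036 [(3 4 5; -2 1 1)], sign=+1
⇒ 4πI² = 3125/13013
I = (+1)√(3125/13013/(4π)) = 0.13823925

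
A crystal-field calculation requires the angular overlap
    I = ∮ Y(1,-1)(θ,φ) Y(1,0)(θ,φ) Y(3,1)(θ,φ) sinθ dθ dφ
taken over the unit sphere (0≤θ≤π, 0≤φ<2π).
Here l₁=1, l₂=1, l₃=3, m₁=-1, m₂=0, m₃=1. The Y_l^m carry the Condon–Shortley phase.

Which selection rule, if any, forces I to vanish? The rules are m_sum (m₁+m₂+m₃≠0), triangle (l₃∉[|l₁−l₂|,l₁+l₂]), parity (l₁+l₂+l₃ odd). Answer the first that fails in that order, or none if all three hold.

Σmᵢ = 0  ✓
l₃∈[|l₁−l₂|,l₁+l₂]=[0,2], have l₃=3  ✗
Σlᵢ = 5 ⇒ odd

triangle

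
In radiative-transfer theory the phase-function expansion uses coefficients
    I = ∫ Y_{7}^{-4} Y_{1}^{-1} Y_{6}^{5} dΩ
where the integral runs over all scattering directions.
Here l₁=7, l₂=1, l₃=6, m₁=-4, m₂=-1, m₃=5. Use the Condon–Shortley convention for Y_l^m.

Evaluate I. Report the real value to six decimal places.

Rules hold: Σm=0, L=14 even, 6≤6≤8.
N = 15·3·13 = 585
Δ = 2!·12!·0!/15! = 1/1365
Racah Σ t=1..1: t=1:−1/518400 = -1/518400
⇒ 3j(7 1 6; 0 0 0)² = 7/195, sgn -1
Racah Σ t=0..0: t=0:+1/79833600 = 1/79833600
⇒ 3j(7 1 6; -4 -1 5)² = 1/455, sgn -1
4πI² = N·(3j₀)²·(3jₘ)² = 3/65
I = +1·√(0.0461538/4π) = 0.06060368

0.060604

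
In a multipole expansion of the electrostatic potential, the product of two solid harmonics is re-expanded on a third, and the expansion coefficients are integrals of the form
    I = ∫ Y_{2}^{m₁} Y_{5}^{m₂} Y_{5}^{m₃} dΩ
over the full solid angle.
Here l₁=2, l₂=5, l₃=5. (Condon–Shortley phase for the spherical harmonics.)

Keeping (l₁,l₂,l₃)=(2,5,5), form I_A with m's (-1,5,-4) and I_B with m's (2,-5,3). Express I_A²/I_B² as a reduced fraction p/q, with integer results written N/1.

l's match ⇒ only the (l;m) 3-j factors differ between A and B.
A: triangle coeff Δ(2,5,5) = 1/38610; Σ_t [2,2]: t=2:+1/80640 = 1/80640; (3j)²=9/286 [(2 5 5; -1 5 -4)], sign=-1
B: triangle coeff Δ(2,5,5) = 1/38610; Σ_t [0,0]: t=0:+1/161280 = 1/161280; (3j)²=1/143 [(2 5 5; 2 -5 3)], sign=+1
I_A²/I_B² = (9/286)/(1/143) = 9/2

9/2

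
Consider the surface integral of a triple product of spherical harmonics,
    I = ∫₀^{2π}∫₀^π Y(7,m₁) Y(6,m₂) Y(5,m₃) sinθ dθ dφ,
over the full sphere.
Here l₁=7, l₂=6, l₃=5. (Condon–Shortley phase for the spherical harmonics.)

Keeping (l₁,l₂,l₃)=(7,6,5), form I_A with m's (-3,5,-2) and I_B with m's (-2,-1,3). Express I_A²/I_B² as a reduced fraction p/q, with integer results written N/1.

l's match ⇒ only the (l;m) 3-j factors differ between A and B.
A: triangle coeff Δ(7,6,5) = 1/174594420; Σ_t [7,8]: t=7:−1/4354560 t=8:+1/11612160 = -1/6967296; (3j)²=625/50388 [(7 6 5; -3 5 -2)], sign=+1
B: triangle coeff Δ(7,6,5) = 1/174594420; Σ_t [3,5]: t=3:−1/2073600 t=4:+1/414720 t=5:−1/829440 = 1/1382400; (3j)²=294/46189 [(7 6 5; -2 -1 3)], sign=+1
I_A²/I_B² = (625/50388)/(294/46189) = 6875/3528

6875/3528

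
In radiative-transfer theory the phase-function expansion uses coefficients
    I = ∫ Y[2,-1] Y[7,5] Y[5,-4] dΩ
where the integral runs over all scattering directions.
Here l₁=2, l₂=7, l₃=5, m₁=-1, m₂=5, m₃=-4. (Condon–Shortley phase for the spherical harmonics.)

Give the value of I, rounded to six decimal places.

Checks pass: Σm=0; 14 even; l₃=5∈[5,9].
(2·2+1)(2·7+1)(2·5+1) = 825
Δ: 4! 0! 10! / 15! → 1/15015
sum: t=2:+1/57600 = 1/57600
3j²(2 7 5; 0 0 0) = Δ·Π!·Σ² = 21/715  (sign -1)
sum: t=3:−1/2177280 = -1/2177280
3j²(2 7 5; -1 5 -4) = Δ·Π!·Σ² = 8/273  (sign +1)
combine: 4πI² = 825·21/715·8/273 = 120/169
take √, sign -1: I = -0.23770720

-0.237707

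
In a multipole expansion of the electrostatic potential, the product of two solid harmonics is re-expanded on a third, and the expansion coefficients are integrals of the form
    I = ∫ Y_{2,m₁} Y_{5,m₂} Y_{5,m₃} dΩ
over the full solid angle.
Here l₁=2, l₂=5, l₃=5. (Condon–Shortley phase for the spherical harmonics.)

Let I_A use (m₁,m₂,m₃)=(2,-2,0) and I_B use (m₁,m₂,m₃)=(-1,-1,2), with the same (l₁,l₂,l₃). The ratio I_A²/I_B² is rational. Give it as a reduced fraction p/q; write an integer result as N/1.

Same 2,5,5: normalisation and zero-m 3j drop out of the ratio.
A: Δ: 2! 2! 8! / 13! → 1/38610; sum: t=0:+1/2880 = 1/2880; 3j²(2 5 5; 2 -2 0) = Δ·Π!·Σ² = 14/429  (sign -1)
B: Δ: 2! 2! 8! / 13! → 1/38610; sum: t=1:−1/1440 t=2:+1/2880 = -1/2880; 3j²(2 5 5; -1 -1 2) = Δ·Π!·Σ² = 7/715  (sign +1)
I_A²/I_B² = (14/429)/(7/715) = 10/3

10/3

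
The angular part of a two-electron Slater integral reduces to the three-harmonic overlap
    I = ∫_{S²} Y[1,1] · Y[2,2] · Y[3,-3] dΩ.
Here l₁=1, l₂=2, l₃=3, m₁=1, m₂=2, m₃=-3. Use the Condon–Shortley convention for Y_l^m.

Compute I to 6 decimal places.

Checks pass: Σm=0; 6 even; l₃=3∈[1,3].
(2·1+1)(2·2+1)(2·3+1) = 105
Δ: 0! 2! 4! / 7! → 1/105
sum: t=0:+1/4 = 1/4
3j²(1 2 3; 0 0 0) = Δ·Π!·Σ² = 3/35  (sign -1)
sum: t=0:+1/48 = 1/48
3j²(1 2 3; 1 2 -3) = Δ·Π!·Σ² = 1/7  (sign +1)
combine: 4πI² = 105·3/35·1/7 = 9/7
take √, sign -1: I = -0.31986543

-0.319865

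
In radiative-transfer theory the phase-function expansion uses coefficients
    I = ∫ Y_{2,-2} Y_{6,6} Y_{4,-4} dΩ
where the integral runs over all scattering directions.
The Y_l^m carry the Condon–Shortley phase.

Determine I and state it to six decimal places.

Checks pass: Σm=0; 12 even; l₃=4∈[4,8].
(2·2+1)(2·6+1)(2·4+1) = 585
Δ: 4! 0! 8! / 13! → 1/6435
sum: t=2:+1/2304 = 1/2304
3j²(2 6 4; 0 0 0) = Δ·Π!·Σ² = 5/143  (sign +1)
sum: t=4:+1/967680 = 1/967680
3j²(2 6 4; -2 6 -4) = Δ·Π!·Σ² = 1/13  (sign +1)
combine: 4πI² = 585·5/143·1/13 = 225/143
take √, sign +1: I = 0.35384927

0.353849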